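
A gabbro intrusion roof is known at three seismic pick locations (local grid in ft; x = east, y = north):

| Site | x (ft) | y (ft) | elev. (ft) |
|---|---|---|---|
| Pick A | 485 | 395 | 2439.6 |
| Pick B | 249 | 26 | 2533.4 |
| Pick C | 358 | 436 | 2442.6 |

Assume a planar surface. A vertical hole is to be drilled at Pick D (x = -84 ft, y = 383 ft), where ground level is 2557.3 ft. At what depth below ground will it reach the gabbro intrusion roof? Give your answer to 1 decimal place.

Let the plane be z = a·x + b·y + c.
Pick B−Pick A: −236a − 369b = 93.8;  Pick C−Pick A: −127a + 41b = 3.
Solving gives a = −0.08760, b = −0.19817.
Then c = 2439.6 − a·485 − b·395 = 2560.36.
At (-84, 383): z_contact = 7.36 − 75.90 + 2560.36 = 2491.82 ft.
Depth below ground = 2557.3 − 2491.82 = 65.5 ft.

65.5 ft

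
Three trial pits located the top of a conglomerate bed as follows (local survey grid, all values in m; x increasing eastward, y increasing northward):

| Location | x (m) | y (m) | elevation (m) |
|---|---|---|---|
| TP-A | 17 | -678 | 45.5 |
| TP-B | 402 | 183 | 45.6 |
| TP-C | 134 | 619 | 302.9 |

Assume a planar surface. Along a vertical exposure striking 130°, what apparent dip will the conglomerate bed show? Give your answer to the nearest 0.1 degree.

30.3°

Two edge vectors: TP-A→TP-B = (385, 861, 0.1), TP-A→TP-C = (117, 1297, 257.4).
Normal n = (TP-A→TP-B) × (TP-A→TP-C) = (221491.7, -99087.3, 398608).
So ∂z/∂x = −n_x/n_z = −0.55566 and ∂z/∂y = −n_y/n_z = 0.24858.
Unit vector along 130° is (sin 130°, cos 130°) = (0.7660, -0.6428).
Slope in that direction = a·(0.7660) + b·(-0.6428) = −0.58545.
Apparent dip = arctan|0.58545| = 30.3° (true dip is 31.3°, so apparent ≤ true as expected).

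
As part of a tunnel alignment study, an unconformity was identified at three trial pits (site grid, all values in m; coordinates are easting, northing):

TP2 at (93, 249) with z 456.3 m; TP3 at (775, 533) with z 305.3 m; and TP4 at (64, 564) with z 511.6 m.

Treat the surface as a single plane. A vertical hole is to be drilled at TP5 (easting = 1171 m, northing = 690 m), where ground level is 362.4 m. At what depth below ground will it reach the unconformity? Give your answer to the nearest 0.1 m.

146.0 m

Two edge vectors: TP2→TP3 = (682, 284, -151), TP2→TP4 = (-29, 315, 55.3).
Normal n = (TP2→TP3) × (TP2→TP4) = (63270.2, -33335.6, 223066).
So ∂z/∂easting = −n_x/n_z = −0.283639 and ∂z/∂northing = −n_y/n_z = 0.149443.
Intercept c from TP2: 456.3 + 26.38 − 37.21 = 445.47.
At (1171, 690): z_contact = −332.14 + 103.12 + 445.47 = 216.44 m.
Depth below ground = 362.4 − 216.44 = 146.0 m.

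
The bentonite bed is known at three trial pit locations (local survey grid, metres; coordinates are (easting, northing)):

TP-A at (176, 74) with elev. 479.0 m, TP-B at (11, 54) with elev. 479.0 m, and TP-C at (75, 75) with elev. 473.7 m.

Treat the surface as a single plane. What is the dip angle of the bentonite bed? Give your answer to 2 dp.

Two edge vectors: TP-A→TP-B = (-165, -20, 0), TP-A→TP-C = (-101, 1, -5.3).
Normal n = (TP-A→TP-B) × (TP-A→TP-C) = (106, -874.5, -2185).
So ∂z/∂E = −n_x/n_z = 0.04851 and ∂z/∂N = −n_y/n_z = −0.40023.
Gradient magnitude |∇z| = √(a² + b²) = √(0.00235 + 0.16018) = 0.40316.
True dip = arctan(0.40316) = 21.96°, dipping toward N (azimuth ≈ 353°).

21.96°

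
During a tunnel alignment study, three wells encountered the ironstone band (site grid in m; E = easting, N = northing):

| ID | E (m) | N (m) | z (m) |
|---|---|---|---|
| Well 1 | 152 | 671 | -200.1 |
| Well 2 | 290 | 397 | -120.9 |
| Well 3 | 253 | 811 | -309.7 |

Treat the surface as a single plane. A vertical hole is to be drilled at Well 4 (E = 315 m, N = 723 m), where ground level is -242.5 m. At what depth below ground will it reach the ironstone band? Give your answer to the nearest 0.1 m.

Let the plane be z = a·E + b·N + c.
Well 2−Well 1: 138a − 274b = 79.2;  Well 3−Well 1: 101a + 140b = −109.6.
Solving gives a = −0.40308, b = −0.49206.
Then c = -200.1 − a·152 − b·671 = 191.34.
At (315, 723): z_contact = −126.97 − 355.76 + 191.34 = -291.39 m.
Depth below ground = -242.5 − (-291.39) = 48.9 m.

48.9 m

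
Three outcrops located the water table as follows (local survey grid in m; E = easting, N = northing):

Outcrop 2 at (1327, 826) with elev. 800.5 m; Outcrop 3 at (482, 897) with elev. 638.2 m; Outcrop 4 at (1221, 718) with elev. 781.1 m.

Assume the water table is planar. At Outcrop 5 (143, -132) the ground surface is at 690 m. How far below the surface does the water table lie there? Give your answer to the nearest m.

108 m

Let the plane be z = a·E + b·N + c.
Outcrop 3−Outcrop 2: −845a + 71b = −162.3;  Outcrop 4−Outcrop 2: −106a − 108b = −19.4.
Solving gives a = 0.19138, b = −0.00821.
Then c = 800.5 − a·1327 − b·826 = 553.32.
At (143, -132): z_contact = 27.4 + 1.1 + 553.32 = 581.8 m.
Depth below ground = 690 − 581.8 = 108 m.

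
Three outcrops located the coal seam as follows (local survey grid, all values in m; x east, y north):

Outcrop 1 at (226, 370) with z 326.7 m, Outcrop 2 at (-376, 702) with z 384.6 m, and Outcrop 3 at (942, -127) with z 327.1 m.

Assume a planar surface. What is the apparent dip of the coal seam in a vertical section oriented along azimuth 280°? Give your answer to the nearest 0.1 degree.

19.0°

Let the plane be z = a·x + b·y + c.
Outcrop 2−Outcrop 1: −602a + 332b = 57.9;  Outcrop 3−Outcrop 1: 716a − 497b = 0.4.
Solving gives a = −0.47020, b = −0.67820.
Unit vector along 280° is (sin 280°, cos 280°) = (-0.9848, 0.1736).
Slope in that direction = a·(-0.9848) + b·(0.1736) = 0.34529.
Apparent dip = arctan|0.34529| = 19.0° (true dip is 39.5°, so apparent ≤ true as expected).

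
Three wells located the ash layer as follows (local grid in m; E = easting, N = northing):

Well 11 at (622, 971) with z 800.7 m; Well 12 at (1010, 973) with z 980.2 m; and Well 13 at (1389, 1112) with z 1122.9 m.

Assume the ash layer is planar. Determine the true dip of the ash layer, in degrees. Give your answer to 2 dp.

27.54°

Two edge vectors: Well 11→Well 12 = (388, 2, 179.5), Well 11→Well 13 = (767, 141, 322.2).
Normal n = (Well 11→Well 12) × (Well 11→Well 13) = (-24665.1, 12662.9, 53174).
So ∂z/∂E = −n_x/n_z = 0.46386 and ∂z/∂N = −n_y/n_z = −0.23814.
Gradient magnitude |∇z| = √(a² + b²) = √(0.21516 + 0.05671) = 0.52142.
True dip = arctan(0.52142) = 27.54°, dipping toward WNW (azimuth ≈ 297°).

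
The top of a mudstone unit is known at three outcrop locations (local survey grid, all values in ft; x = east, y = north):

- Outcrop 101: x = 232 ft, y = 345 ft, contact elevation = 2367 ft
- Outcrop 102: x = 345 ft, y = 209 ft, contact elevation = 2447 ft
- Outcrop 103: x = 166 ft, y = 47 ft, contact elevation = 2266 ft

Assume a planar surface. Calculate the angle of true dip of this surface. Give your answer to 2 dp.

Two edge vectors: Outcrop 101→Outcrop 102 = (113, -136, 80), Outcrop 101→Outcrop 103 = (-66, -298, -101).
Normal n = (Outcrop 101→Outcrop 102) × (Outcrop 101→Outcrop 103) = (37576, 6133, -42650).
So ∂z/∂x = −n_x/n_z = 0.88103 and ∂z/∂y = −n_y/n_z = 0.14380.
Gradient magnitude |∇z| = √(a² + b²) = √(0.77622 + 0.02068) = 0.89269.
True dip = arctan(0.89269) = 41.75°, dipping toward W (azimuth ≈ 261°).

41.75°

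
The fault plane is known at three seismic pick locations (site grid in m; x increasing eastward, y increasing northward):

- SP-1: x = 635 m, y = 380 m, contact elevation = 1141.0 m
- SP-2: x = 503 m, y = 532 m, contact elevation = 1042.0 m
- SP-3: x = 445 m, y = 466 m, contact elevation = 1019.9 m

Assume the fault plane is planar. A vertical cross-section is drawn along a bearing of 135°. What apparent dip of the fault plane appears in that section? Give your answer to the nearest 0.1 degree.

Let the plane be z = a·x + b·y + c.
SP-2−SP-1: −132a + 152b = −99;  SP-3−SP-1: −190a + 86b = −121.1.
Solving gives a = 0.56442, b = −0.16116.
Unit vector along 135° is (sin 135°, cos 135°) = (0.7071, -0.7071).
Slope in that direction = a·(0.7071) + b·(-0.7071) = 0.51306.
Apparent dip = arctan|0.51306| = 27.2° (true dip is 30.4°, so apparent ≤ true as expected).

27.2°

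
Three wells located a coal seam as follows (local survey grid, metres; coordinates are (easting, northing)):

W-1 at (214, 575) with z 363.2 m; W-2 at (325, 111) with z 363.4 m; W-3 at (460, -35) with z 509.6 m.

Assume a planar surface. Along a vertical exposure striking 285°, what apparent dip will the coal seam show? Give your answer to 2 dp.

52.86°

Two edge vectors: W-1→W-2 = (111, -464, 0.2), W-1→W-3 = (246, -610, 146.4).
Normal n = (W-1→W-2) × (W-1→W-3) = (-67807.6, -16201.2, 46434).
So ∂z/∂E = −n_x/n_z = 1.46030 and ∂z/∂N = −n_y/n_z = 0.34891.
Unit vector along 285° is (sin 285°, cos 285°) = (-0.9659, 0.2588).
Slope in that direction = a·(-0.9659) + b·(0.2588) = −1.32024.
Apparent dip = arctan|1.32024| = 52.86° (true dip is 56.3°, so apparent ≤ true as expected).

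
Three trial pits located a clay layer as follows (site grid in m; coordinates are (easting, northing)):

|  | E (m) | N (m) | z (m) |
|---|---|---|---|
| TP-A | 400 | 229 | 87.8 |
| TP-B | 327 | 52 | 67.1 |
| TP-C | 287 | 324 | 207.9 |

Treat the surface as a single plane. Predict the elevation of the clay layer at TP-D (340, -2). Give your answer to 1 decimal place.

Two edge vectors: TP-A→TP-B = (-73, -177, -20.7), TP-A→TP-C = (-113, 95, 120.1).
Normal n = (TP-A→TP-B) × (TP-A→TP-C) = (-19291.2, 11106.4, -26936).
So ∂z/∂E = −n_x/n_z = −0.71619 and ∂z/∂N = −n_y/n_z = 0.41233.
Intercept c from TP-A: 87.8 + 286.47 − 94.42 = 279.85.
At (340, -2): z = −243.5 − 0.8 + 279.85 = 35.5 m.

35.5 m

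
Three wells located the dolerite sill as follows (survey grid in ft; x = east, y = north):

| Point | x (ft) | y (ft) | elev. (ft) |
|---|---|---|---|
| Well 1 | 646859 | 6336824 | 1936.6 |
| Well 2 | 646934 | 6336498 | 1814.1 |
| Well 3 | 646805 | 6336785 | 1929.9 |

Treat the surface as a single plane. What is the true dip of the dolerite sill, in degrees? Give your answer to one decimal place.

Let the plane be z = a·x + b·y + c.
Well 2−Well 1: 75a − 326b = −122.5;  Well 3−Well 1: −54a − 39b = −6.7.
Solving gives a = −0.12632, b = 0.34670.
Gradient magnitude |∇z| = √(a² + b²) = √(0.01596 + 0.12020) = 0.36900.
True dip = arctan(0.36900) = 20.3°, dipping toward SSE (azimuth ≈ 160°).

20.3°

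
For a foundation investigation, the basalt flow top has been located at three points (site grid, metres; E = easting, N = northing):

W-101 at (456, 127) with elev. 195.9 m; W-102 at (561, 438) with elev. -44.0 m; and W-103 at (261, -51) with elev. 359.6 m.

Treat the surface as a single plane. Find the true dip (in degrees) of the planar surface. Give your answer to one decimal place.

36.2°

Let the plane be z = a·E + b·N + c.
W-102−W-101: 105a + 311b = −239.9;  W-103−W-101: −195a − 178b = 163.7.
Solving gives a = −0.19565, b = −0.70533.
Gradient magnitude |∇z| = √(a² + b²) = √(0.03828 + 0.49749) = 0.73196.
True dip = arctan(0.73196) = 36.2°, dipping toward NNE (azimuth ≈ 016°).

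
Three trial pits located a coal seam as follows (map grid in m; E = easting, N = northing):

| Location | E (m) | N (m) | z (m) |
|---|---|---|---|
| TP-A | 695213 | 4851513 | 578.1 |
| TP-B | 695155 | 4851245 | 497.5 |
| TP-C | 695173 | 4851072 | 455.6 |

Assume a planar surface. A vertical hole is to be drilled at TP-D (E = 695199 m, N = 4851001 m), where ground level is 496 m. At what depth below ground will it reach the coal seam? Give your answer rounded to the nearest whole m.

54 m

Let the plane be z = a·E + b·N + c.
TP-B−TP-A: −58a − 268b = −80.6;  TP-C−TP-A: −40a − 441b = −122.5.
Solving gives a = 0.18270292, b = 0.26120608.
Then c = 578.1 − a·695213 − b·4851513 = −1393684.06.
At (695199, 4851001): z_contact = 127014.9 + 1267111.0 − 1393684.06 = 441.8 m.
Depth below ground = 496 − 441.8 = 54 m.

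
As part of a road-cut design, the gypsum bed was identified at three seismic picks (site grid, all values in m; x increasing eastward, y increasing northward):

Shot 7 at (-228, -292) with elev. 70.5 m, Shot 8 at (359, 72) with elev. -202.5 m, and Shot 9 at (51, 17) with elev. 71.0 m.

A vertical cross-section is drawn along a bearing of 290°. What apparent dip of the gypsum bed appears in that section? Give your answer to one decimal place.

Let the plane be z = a·x + b·y + c.
Shot 8−Shot 7: 587a + 364b = −273;  Shot 9−Shot 7: 279a + 309b = 0.5.
Solving gives a = −1.05903, b = 0.95783.
Unit vector along 290° is (sin 290°, cos 290°) = (-0.9397, 0.3420).
Slope in that direction = a·(-0.9397) + b·(0.3420) = 1.32276.
Apparent dip = arctan|1.32276| = 52.9° (true dip is 55.0°, so apparent ≤ true as expected).

52.9°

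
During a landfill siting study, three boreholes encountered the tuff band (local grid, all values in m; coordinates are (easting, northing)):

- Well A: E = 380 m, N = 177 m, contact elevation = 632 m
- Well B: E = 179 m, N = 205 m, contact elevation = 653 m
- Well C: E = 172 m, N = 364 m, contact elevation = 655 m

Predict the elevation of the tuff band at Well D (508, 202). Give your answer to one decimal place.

619.0 m

Let the plane be z = a·E + b·N + c.
Well B−Well A: −201a + 28b = 21;  Well C−Well A: −208a + 187b = 23.
Solving gives a = −0.10336, b = 0.00803.
Then c = 632 − a·380 − b·177 = 669.86.
At (508, 202): z = −52.5 + 1.6 + 669.86 = 619.0 m.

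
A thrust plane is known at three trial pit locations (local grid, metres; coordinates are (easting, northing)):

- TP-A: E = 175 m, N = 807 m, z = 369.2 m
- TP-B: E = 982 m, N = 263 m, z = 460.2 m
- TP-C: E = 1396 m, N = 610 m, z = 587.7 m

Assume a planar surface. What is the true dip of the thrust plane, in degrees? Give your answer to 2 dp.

13.38°

Let the plane be z = a·E + b·N + c.
TP-B−TP-A: 807a − 544b = 91;  TP-C−TP-A: 1221a − 197b = 218.5.
Solving gives a = 0.19978, b = 0.12908.
Gradient magnitude |∇z| = √(a² + b²) = √(0.03991 + 0.01666) = 0.23785.
True dip = arctan(0.23785) = 13.38°, dipping toward WSW (azimuth ≈ 237°).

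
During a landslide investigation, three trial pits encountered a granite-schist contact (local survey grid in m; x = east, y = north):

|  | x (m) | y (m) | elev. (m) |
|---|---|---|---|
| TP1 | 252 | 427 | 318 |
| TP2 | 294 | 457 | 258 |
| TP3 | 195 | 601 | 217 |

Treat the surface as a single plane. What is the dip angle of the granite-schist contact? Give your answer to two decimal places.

Let the plane be z = a·x + b·y + c.
TP2−TP1: 42a + 30b = −60;  TP3−TP1: −57a + 174b = −101.
Solving gives a = −0.82169, b = −0.84963.
Gradient magnitude |∇z| = √(a² + b²) = √(0.67517 + 0.72188) = 1.18197.
True dip = arctan(1.18197) = 49.77°, dipping toward NE (azimuth ≈ 044°).

49.77°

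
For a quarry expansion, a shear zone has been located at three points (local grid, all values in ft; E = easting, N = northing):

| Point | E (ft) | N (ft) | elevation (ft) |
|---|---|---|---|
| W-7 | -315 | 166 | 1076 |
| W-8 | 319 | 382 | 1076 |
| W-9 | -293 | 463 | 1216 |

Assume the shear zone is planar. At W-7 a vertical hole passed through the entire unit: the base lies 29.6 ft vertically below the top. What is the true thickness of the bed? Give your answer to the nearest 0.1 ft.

Let the plane be z = a·E + b·N + c.
W-8−W-7: 634a + 216b = 0;  W-9−W-7: 22a + 297b = 140.
Solving gives a = −0.16475, b = 0.48358.
|∇z| = √(a²+b²) = 0.51088, so dip δ = arctan(0.51088) = 27.06°.
True thickness = vertical thickness × cos δ = 29.6 × cos 27.06° = 26.4 ft.

26.4 ft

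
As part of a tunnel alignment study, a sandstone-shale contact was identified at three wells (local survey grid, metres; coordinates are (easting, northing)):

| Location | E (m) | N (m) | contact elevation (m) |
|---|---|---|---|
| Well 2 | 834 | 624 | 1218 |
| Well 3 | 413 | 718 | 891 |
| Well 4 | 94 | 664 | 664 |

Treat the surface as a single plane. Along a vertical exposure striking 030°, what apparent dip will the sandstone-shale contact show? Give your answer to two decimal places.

12.74°

Let the plane be z = a·E + b·N + c.
Well 3−Well 2: −421a + 94b = −327;  Well 4−Well 2: −740a + 40b = −554.
Solving gives a = 0.73968, b = −0.16590.
Unit vector along 030° is (sin 30°, cos 30°) = (0.5000, 0.8660).
Slope in that direction = a·(0.5000) + b·(0.8660) = 0.22617.
Apparent dip = arctan|0.22617| = 12.74° (true dip is 37.2°, so apparent ≤ true as expected).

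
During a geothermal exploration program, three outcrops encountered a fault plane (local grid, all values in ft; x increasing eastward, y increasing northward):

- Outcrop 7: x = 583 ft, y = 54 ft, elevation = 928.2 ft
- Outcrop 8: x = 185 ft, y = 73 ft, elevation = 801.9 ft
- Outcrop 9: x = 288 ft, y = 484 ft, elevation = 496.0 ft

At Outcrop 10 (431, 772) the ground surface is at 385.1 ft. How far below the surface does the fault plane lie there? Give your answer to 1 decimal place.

83.7 ft

Two edge vectors: Outcrop 7→Outcrop 8 = (-398, 19, -126.3), Outcrop 7→Outcrop 9 = (-295, 430, -432.2).
Normal n = (Outcrop 7→Outcrop 8) × (Outcrop 7→Outcrop 9) = (46097.2, -134757.1, -165535).
So ∂z/∂x = −n_x/n_z = 0.27847 and ∂z/∂y = −n_y/n_z = −0.81407.
Intercept c from Outcrop 7: 928.2 − 162.35 + 43.96 = 809.81.
At (431, 772): z_contact = 120.02 − 628.46 + 809.81 = 301.37 ft.
Depth below ground = 385.1 − 301.37 = 83.7 ft.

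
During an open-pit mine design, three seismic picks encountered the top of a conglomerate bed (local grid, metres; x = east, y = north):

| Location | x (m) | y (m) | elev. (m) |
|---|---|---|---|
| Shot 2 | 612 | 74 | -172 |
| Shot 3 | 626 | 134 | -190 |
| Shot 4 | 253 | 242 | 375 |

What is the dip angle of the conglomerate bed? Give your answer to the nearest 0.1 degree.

Let the plane be z = a·x + b·y + c.
Shot 3−Shot 2: 14a + 60b = −18;  Shot 4−Shot 2: −359a + 168b = 547.
Solving gives a = −1.50025, b = 0.05006.
Gradient magnitude |∇z| = √(a² + b²) = √(2.25075 + 0.00251) = 1.50109.
True dip = arctan(1.50109) = 56.3°, dipping toward E (azimuth ≈ 092°).

56.3°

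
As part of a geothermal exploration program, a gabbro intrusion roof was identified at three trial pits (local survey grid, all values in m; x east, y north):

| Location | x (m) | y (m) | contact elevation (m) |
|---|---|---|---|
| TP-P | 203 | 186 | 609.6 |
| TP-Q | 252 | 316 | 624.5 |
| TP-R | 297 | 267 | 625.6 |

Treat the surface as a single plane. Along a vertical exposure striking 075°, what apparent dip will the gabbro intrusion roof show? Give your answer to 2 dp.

Let the plane be z = a·x + b·y + c.
TP-Q−TP-P: 49a + 130b = 14.9;  TP-R−TP-P: 94a + 81b = 16.
Solving gives a = 0.10582, b = 0.07473.
Unit vector along 075° is (sin 75°, cos 75°) = (0.9659, 0.2588).
Slope in that direction = a·(0.9659) + b·(0.2588) = 0.12155.
Apparent dip = arctan|0.12155| = 6.93° (true dip is 7.4°, so apparent ≤ true as expected).

6.93°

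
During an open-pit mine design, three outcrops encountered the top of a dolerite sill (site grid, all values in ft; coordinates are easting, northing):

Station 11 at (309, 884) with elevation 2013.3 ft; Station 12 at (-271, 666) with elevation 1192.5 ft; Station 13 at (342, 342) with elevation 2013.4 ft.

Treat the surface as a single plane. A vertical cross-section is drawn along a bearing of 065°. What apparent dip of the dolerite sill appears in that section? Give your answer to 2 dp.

Let the plane be z = a·easting + b·northing + c.
Station 12−Station 11: −580a − 218b = −820.8;  Station 13−Station 11: 33a − 542b = 0.1.
Solving gives a = 1.38358, b = 0.08406.
Unit vector along 065° is (sin 65°, cos 65°) = (0.9063, 0.4226).
Slope in that direction = a·(0.9063) + b·(0.4226) = 1.28947.
Apparent dip = arctan|1.28947| = 52.21° (true dip is 54.2°, so apparent ≤ true as expected).

52.21°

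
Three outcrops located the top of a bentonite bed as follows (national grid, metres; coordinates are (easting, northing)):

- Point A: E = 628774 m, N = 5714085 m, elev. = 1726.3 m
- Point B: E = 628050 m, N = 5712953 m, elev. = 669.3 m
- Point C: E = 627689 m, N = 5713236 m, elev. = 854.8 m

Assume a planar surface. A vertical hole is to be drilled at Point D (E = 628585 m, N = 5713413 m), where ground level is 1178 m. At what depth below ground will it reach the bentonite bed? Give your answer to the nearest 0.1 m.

44.2 m

Let the plane be z = a·E + b·N + c.
Point B−Point A: −724a − 1132b = −1057;  Point C−Point A: −1085a − 849b = −871.5.
Solving gives a = 0.145295203, b = 0.840818262.
Then c = 1726.3 − a·628774 − b·5714085 = −4894138.57.
At (628585, 5713413): z_contact = 91330.39 + 4803941.99 − 4894138.57 = 1133.81 m.
Depth below ground = 1178 − 1133.81 = 44.2 m.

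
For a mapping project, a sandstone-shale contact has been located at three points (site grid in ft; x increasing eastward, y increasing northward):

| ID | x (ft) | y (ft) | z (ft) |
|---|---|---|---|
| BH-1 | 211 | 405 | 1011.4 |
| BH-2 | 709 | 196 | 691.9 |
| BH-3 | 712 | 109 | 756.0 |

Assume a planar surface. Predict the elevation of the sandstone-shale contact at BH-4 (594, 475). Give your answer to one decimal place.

588.0 ft

Let the plane be z = a·x + b·y + c.
BH-2−BH-1: 498a − 209b = −319.5;  BH-3−BH-1: 501a − 296b = −255.4.
Solving gives a = −0.96474, b = −0.77005.
Then c = 1011.4 − a·211 − b·405 = 1526.83.
At (594, 475): z = −573.1 − 365.8 + 1526.83 = 588.0 ft.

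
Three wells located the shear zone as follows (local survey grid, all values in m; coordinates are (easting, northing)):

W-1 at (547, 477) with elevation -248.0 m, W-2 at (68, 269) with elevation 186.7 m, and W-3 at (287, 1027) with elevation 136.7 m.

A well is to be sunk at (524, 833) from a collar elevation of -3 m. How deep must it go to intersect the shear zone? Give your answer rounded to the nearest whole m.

142 m

Let the plane be z = a·E + b·N + c.
W-2−W-1: −479a − 208b = 434.7;  W-3−W-1: −260a + 550b = 384.7.
Solving gives a = −1.00495, b = 0.22439.
Then c = -248 − a·547 − b·477 = 194.68.
At (524, 833): z_contact = −526.6 + 186.9 + 194.68 = -145.0 m.
Depth below ground = -3 − (-145.0) = 142 m.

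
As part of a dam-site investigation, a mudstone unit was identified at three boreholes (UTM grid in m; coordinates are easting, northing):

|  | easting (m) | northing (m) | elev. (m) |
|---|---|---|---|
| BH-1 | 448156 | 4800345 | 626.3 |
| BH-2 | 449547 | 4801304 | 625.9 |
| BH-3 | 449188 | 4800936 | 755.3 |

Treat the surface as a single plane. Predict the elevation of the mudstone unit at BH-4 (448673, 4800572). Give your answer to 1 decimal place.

765.0 m

Two edge vectors: BH-1→BH-2 = (1391, 959, -0.4), BH-1→BH-3 = (1032, 591, 129).
Normal n = (BH-1→BH-2) × (BH-1→BH-3) = (123947.4, -179851.8, -167607).
So ∂z/∂easting = −n_x/n_z = 0.739512073 and ∂z/∂northing = −n_y/n_z = −1.073056615.
Intercept c from BH-1: 626.3 − 331416.77 + 5151041.95 = 4820251.48.
At (448673, 4800572): z = 331799.1 − 5151285.5 + 4820251.48 = 765.0 m.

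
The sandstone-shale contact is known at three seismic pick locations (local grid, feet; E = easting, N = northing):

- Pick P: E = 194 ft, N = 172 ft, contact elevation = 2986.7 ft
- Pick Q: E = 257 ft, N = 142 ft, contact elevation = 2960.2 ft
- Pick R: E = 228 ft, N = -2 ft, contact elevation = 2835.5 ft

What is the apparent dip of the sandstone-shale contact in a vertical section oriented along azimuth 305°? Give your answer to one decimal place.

26.7°

Let the plane be z = a·E + b·N + c.
Pick Q−Pick P: 63a − 30b = −26.5;  Pick R−Pick P: 34a − 174b = −151.2.
Solving gives a = −0.00754, b = 0.86749.
Unit vector along 305° is (sin 305°, cos 305°) = (-0.8192, 0.5736).
Slope in that direction = a·(-0.8192) + b·(0.5736) = 0.50375.
Apparent dip = arctan|0.50375| = 26.7° (true dip is 40.9°, so apparent ≤ true as expected).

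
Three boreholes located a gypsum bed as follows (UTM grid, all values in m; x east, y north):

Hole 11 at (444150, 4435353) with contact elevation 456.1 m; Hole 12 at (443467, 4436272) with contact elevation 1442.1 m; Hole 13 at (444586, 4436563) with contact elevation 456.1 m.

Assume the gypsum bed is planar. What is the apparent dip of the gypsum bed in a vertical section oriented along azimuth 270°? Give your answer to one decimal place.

Two edge vectors: Hole 11→Hole 12 = (-683, 919, 986), Hole 11→Hole 13 = (436, 1210, 0).
Normal n = (Hole 11→Hole 12) × (Hole 11→Hole 13) = (-1193060, 429896, -1227114).
So ∂z/∂x = −n_x/n_z = −0.97225 and ∂z/∂y = −n_y/n_z = 0.35033.
Unit vector along 270° is (sin 270°, cos 270°) = (-1.0000, -0.0000).
Slope in that direction = a·(-1.0000) + b·(-0.0000) = 0.97225.
Apparent dip = arctan|0.97225| = 44.2° (true dip is 45.9°, so apparent ≤ true as expected).

44.2°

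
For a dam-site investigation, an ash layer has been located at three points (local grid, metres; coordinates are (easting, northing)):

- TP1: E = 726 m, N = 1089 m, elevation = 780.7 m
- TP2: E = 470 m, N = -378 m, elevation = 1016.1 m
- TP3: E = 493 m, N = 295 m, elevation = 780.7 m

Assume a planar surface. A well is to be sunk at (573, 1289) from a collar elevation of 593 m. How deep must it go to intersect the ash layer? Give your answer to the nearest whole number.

Let the plane be z = a·E + b·N + c.
TP2−TP1: −256a − 1467b = 235.4;  TP3−TP1: −233a − 794b = 0.
Solving gives a = 1.34906, b = −0.39588.
Then c = 780.7 − a·726 − b·1089 = 232.40.
At (573, 1289): z_contact = 773.0 − 510.3 + 232.40 = 495.1 m.
Depth below ground = 593 − 495.1 = 98 m.

98 m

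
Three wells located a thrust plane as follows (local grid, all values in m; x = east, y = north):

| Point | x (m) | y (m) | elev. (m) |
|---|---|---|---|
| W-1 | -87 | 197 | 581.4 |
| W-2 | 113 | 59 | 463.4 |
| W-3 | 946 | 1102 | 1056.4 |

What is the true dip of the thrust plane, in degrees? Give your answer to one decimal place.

34.3°

Let the plane be z = a·x + b·y + c.
W-2−W-1: 200a − 138b = −118;  W-3−W-1: 1033a + 905b = 475.
Solving gives a = −0.12746, b = 0.67035.
Gradient magnitude |∇z| = √(a² + b²) = √(0.01625 + 0.44937) = 0.68236.
True dip = arctan(0.68236) = 34.3°, dipping toward S (azimuth ≈ 169°).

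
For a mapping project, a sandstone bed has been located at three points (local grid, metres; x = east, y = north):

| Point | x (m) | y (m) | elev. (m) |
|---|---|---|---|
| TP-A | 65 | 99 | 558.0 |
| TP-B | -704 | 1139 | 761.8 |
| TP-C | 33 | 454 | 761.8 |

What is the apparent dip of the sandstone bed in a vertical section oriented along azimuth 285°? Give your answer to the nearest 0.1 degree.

Two edge vectors: TP-A→TP-B = (-769, 1040, 203.8), TP-A→TP-C = (-32, 355, 203.8).
Normal n = (TP-A→TP-B) × (TP-A→TP-C) = (139603, 150200.6, -239715).
So ∂z/∂x = −n_x/n_z = 0.58237 and ∂z/∂y = −n_y/n_z = 0.62658.
Unit vector along 285° is (sin 285°, cos 285°) = (-0.9659, 0.2588).
Slope in that direction = a·(-0.9659) + b·(0.2588) = −0.40036.
Apparent dip = arctan|0.40036| = 21.8° (true dip is 40.5°, so apparent ≤ true as expected).

21.8°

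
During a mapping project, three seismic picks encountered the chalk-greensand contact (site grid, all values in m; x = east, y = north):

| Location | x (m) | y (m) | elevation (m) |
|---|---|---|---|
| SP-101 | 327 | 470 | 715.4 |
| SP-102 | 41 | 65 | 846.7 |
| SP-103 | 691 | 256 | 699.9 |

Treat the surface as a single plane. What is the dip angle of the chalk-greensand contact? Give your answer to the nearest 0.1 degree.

Two edge vectors: SP-101→SP-102 = (-286, -405, 131.3), SP-101→SP-103 = (364, -214, -15.5).
Normal n = (SP-101→SP-102) × (SP-101→SP-103) = (34375.7, 43360.2, 208624).
So ∂z/∂x = −n_x/n_z = −0.16477 and ∂z/∂y = −n_y/n_z = −0.20784.
Gradient magnitude |∇z| = √(a² + b²) = √(0.02715 + 0.04320) = 0.26523.
True dip = arctan(0.26523) = 14.9°, dipping toward NE (azimuth ≈ 038°).

14.9°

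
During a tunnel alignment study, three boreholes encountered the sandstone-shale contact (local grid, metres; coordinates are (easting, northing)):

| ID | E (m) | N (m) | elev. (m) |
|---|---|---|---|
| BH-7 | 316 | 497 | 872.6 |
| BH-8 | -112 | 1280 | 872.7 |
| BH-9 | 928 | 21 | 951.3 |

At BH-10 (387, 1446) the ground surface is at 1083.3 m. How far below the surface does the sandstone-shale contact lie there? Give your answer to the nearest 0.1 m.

78.6 m

Two edge vectors: BH-7→BH-8 = (-428, 783, 0.1), BH-7→BH-9 = (612, -476, 78.7).
Normal n = (BH-7→BH-8) × (BH-7→BH-9) = (61669.7, 33744.8, -275468).
So ∂z/∂E = −n_x/n_z = 0.223872 and ∂z/∂N = −n_y/n_z = 0.122500.
Intercept c from BH-7: 872.6 − 70.74 − 60.88 = 740.97.
At (387, 1446): z_contact = 86.64 + 177.13 + 740.97 = 1004.75 m.
Depth below ground = 1083.3 − 1004.75 = 78.6 m.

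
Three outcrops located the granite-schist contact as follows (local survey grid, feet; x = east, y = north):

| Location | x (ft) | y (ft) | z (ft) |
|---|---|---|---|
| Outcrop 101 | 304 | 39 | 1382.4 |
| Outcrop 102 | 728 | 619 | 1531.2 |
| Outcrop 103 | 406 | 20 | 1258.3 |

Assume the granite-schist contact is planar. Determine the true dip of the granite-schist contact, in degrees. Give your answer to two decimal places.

55.24°

Two edge vectors: Outcrop 101→Outcrop 102 = (424, 580, 148.8), Outcrop 101→Outcrop 103 = (102, -19, -124.1).
Normal n = (Outcrop 101→Outcrop 102) × (Outcrop 101→Outcrop 103) = (-69150.8, 67796, -67216).
So ∂z/∂x = −n_x/n_z = −1.02878 and ∂z/∂y = −n_y/n_z = 1.00863.
Gradient magnitude |∇z| = √(a² + b²) = √(1.05840 + 1.01733) = 1.44074.
True dip = arctan(1.44074) = 55.24°, dipping toward SE (azimuth ≈ 134°).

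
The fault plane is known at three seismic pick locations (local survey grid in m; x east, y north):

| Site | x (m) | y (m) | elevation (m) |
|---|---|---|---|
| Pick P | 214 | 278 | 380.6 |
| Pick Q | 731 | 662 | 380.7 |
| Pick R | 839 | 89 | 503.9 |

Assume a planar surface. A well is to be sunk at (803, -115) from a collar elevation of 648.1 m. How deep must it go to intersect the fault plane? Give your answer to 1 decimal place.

110.8 m

Let the plane be z = a·x + b·y + c.
Pick Q−Pick P: 517a + 384b = 0.1;  Pick R−Pick P: 625a − 189b = 123.3.
Solving gives a = 0.14026, b = −0.18857.
Then c = 380.6 − a·214 − b·278 = 403.01.
At (803, -115): z_contact = 112.63 + 21.69 + 403.01 = 537.32 m.
Depth below ground = 648.1 − 537.32 = 110.8 m.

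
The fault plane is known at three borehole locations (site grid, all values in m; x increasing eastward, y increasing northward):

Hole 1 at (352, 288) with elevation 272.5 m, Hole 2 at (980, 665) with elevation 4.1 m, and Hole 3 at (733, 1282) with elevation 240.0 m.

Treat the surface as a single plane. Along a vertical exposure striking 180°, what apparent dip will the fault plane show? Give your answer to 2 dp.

9.67°

Let the plane be z = a·x + b·y + c.
Hole 2−Hole 1: 628a + 377b = −268.4;  Hole 3−Hole 1: 381a + 994b = −32.5.
Solving gives a = −0.52963, b = 0.17031.
Unit vector along 180° is (sin 180°, cos 180°) = (0.0000, -1.0000).
Slope in that direction = a·(0.0000) + b·(-1.0000) = −0.17031.
Apparent dip = arctan|0.17031| = 9.67° (true dip is 29.1°, so apparent ≤ true as expected).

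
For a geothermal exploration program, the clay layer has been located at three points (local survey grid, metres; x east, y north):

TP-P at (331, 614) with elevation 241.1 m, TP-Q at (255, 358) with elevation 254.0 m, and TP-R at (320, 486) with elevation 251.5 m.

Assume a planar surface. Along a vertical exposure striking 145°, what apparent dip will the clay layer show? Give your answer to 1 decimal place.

Two edge vectors: TP-P→TP-Q = (-76, -256, 12.9), TP-P→TP-R = (-11, -128, 10.4).
Normal n = (TP-P→TP-Q) × (TP-P→TP-R) = (-1011.2, 648.5, 6912).
So ∂z/∂x = −n_x/n_z = 0.14630 and ∂z/∂y = −n_y/n_z = −0.09382.
Unit vector along 145° is (sin 145°, cos 145°) = (0.5736, -0.8192).
Slope in that direction = a·(0.5736) + b·(-0.8192) = 0.16077.
Apparent dip = arctan|0.16077| = 9.1° (true dip is 9.9°, so apparent ≤ true as expected).

9.1°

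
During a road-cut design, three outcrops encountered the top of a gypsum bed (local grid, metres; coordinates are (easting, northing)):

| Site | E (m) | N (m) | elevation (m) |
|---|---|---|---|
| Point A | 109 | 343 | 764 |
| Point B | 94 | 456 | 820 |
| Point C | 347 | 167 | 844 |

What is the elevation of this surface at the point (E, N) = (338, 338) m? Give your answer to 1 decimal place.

Let the plane be z = a·E + b·N + c.
Point B−Point A: −15a + 113b = 56;  Point C−Point A: 238a − 176b = 80.
Solving gives a = 0.77909, b = 0.59899.
Then c = 764 − a·109 − b·343 = 473.62.
At (338, 338): z = 263.3 + 202.5 + 473.62 = 939.4 m.

939.4 m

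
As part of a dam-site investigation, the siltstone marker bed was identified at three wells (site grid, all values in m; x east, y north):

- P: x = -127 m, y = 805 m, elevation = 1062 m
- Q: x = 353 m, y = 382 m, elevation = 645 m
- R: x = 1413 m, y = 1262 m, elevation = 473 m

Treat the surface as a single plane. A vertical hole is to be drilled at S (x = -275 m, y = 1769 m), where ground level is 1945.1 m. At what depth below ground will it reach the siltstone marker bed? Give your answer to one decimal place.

410.4 m

Let the plane be z = a·x + b·y + c.
Q−P: 480a − 423b = −417;  R−P: 1540a + 457b = −589.
Solving gives a = −0.504968, b = 0.412802.
Then c = 1062 − a·-127 − b·805 = 665.56.
At (-275, 1769): z_contact = 138.87 + 730.25 + 665.56 = 1534.68 m.
Depth below ground = 1945.1 − 1534.68 = 410.4 m.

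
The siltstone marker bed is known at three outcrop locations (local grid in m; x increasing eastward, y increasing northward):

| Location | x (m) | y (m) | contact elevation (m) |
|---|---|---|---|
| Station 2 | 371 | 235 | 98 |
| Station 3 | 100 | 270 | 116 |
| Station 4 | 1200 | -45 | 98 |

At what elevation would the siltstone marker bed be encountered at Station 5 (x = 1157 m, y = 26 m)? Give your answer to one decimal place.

Two edge vectors: Station 2→Station 3 = (-271, 35, 18), Station 2→Station 4 = (829, -280, 0).
Normal n = (Station 2→Station 3) × (Station 2→Station 4) = (5040, 14922, 46865).
So ∂z/∂x = −n_x/n_z = −0.107543 and ∂z/∂y = −n_y/n_z = −0.318404.
Intercept c from Station 2: 98 + 39.90 + 74.82 = 212.72.
At (1157, 26): z = −124.4 − 8.3 + 212.72 = 80.0 m.

80.0 m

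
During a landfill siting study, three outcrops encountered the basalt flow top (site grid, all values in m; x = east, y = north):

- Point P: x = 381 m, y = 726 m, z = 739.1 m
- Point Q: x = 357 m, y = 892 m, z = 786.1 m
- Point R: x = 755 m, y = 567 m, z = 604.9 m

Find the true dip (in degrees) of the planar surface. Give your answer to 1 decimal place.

Two edge vectors: Point P→Point Q = (-24, 166, 47), Point P→Point R = (374, -159, -134.2).
Normal n = (Point P→Point Q) × (Point P→Point R) = (-14804.2, 14357.2, -58268).
So ∂z/∂x = −n_x/n_z = −0.25407 and ∂z/∂y = −n_y/n_z = 0.24640.
Gradient magnitude |∇z| = √(a² + b²) = √(0.06455 + 0.06071) = 0.35393.
True dip = arctan(0.35393) = 19.5°, dipping toward SE (azimuth ≈ 134°).

19.5°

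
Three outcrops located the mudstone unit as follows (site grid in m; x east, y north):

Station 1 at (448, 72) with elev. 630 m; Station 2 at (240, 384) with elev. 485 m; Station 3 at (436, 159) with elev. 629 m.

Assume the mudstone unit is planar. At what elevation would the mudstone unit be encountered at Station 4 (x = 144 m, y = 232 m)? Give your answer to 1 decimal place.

Let the plane be z = a·x + b·y + c.
Station 2−Station 1: −208a + 312b = −145;  Station 3−Station 1: −12a + 87b = −1.
Solving gives a = 0.85723, b = 0.10674.
Then c = 630 − a·448 − b·72 = 238.27.
At (144, 232): z = 123.4 + 24.8 + 238.27 = 386.5 m.

386.5 m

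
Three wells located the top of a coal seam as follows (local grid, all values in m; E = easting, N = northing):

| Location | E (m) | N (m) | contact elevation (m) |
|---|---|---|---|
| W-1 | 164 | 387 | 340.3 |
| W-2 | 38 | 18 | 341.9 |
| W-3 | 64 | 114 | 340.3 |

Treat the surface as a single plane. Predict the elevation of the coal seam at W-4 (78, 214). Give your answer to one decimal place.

336.3 m

Let the plane be z = a·E + b·N + c.
W-2−W-1: −126a − 369b = 1.6;  W-3−W-1: −100a − 273b = 0.
Solving gives a = 0.17458, b = −0.06395.
Then c = 340.3 − a·164 − b·387 = 336.42.
At (78, 214): z = 13.6 − 13.7 + 336.42 = 336.3 m.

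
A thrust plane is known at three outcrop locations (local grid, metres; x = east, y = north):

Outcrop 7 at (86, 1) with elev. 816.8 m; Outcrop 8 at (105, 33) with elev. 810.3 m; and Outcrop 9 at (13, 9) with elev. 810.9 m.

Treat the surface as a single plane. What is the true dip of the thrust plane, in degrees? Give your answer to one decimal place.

Let the plane be z = a·x + b·y + c.
Outcrop 8−Outcrop 7: 19a + 32b = −6.5;  Outcrop 9−Outcrop 7: −73a + 8b = −5.9.
Solving gives a = 0.05498, b = −0.23577.
Gradient magnitude |∇z| = √(a² + b²) = √(0.00302 + 0.05559) = 0.24210.
True dip = arctan(0.24210) = 13.6°, dipping toward NNW (azimuth ≈ 347°).

13.6°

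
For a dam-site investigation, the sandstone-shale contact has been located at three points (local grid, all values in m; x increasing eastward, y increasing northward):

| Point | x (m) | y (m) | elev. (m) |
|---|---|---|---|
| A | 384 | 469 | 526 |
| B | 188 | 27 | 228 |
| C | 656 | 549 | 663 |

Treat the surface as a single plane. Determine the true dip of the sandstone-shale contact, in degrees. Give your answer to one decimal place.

32.1°

Two edge vectors: A→B = (-196, -442, -298), A→C = (272, 80, 137).
Normal n = (A→B) × (A→C) = (-36714, -54204, 104544).
So ∂z/∂x = −n_x/n_z = 0.35118 and ∂z/∂y = −n_y/n_z = 0.51848.
Gradient magnitude |∇z| = √(a² + b²) = √(0.12333 + 0.26882) = 0.62622.
True dip = arctan(0.62622) = 32.1°, dipping toward SW (azimuth ≈ 214°).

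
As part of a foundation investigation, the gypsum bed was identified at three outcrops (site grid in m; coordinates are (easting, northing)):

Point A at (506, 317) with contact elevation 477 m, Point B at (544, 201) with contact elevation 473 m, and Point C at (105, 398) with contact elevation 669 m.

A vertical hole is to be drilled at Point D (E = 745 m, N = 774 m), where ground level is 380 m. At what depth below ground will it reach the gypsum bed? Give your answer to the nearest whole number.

Let the plane be z = a·E + b·N + c.
Point B−Point A: 38a − 116b = −4;  Point C−Point A: −401a + 81b = 192.
Solving gives a = −0.50527, b = −0.13104.
Then c = 477 − a·506 − b·317 = 774.21.
At (745, 774): z_contact = −376.4 − 101.4 + 774.21 = 296.4 m.
Depth below ground = 380 − 296.4 = 84 m.

84 m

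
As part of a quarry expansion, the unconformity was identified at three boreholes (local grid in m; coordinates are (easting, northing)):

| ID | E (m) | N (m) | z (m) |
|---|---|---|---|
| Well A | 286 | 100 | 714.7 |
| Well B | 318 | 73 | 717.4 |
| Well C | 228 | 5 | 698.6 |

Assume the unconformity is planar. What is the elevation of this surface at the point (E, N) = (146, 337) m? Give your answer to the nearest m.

712 m

Let the plane be z = a·E + b·N + c.
Well B−Well A: 32a − 27b = 2.7;  Well C−Well A: −58a − 95b = −16.1.
Solving gives a = 0.15007, b = 0.07785.
Then c = 714.7 − a·286 − b·100 = 664.00.
At (146, 337): z = 21.9 + 26.2 + 664.00 = 712.1 m.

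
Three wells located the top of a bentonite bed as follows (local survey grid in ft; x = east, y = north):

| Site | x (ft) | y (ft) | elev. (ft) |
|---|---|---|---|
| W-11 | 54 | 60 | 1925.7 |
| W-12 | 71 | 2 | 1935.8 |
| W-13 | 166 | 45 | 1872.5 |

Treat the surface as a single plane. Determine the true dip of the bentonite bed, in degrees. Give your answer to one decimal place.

Let the plane be z = a·x + b·y + c.
W-12−W-11: 17a − 58b = 10.1;  W-13−W-11: 112a − 15b = −53.2.
Solving gives a = −0.51868, b = −0.32617.
Gradient magnitude |∇z| = √(a² + b²) = √(0.26903 + 0.10638) = 0.61271.
True dip = arctan(0.61271) = 31.5°, dipping toward ENE (azimuth ≈ 058°).

31.5°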